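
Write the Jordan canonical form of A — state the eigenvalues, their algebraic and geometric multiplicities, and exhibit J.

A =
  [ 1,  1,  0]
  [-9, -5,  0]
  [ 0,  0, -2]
J_2(-2) ⊕ J_1(-2)

The characteristic polynomial is
  det(x·I − A) = x^3 + 6*x^2 + 12*x + 8 = (x + 2)^3

Eigenvalues and multiplicities (the geometric multiplicity of λ is n − rank(A − λI), which equals the number of Jordan blocks for λ):
  λ = -2: algebraic multiplicity = 3, geometric multiplicity = 2

Determining the block sizes for each eigenvalue:
  λ = -2: 2 blocks summing to 3 forces exactly one block of size 2 and the rest size 1 → block sizes [2, 1]

Assembling the blocks gives a Jordan form
J =
  [-2,  1,  0]
  [ 0, -2,  0]
  [ 0,  0, -2]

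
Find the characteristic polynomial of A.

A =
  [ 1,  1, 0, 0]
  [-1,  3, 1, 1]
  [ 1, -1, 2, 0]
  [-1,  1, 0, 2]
x^4 - 8*x^3 + 24*x^2 - 32*x + 16

Expanding det(x·I − A) (e.g. by cofactor expansion or by noting that A is similar to its Jordan form J, which has the same characteristic polynomial as A) gives
  χ_A(x) = x^4 - 8*x^3 + 24*x^2 - 32*x + 16
which factors as (x - 2)^4. The eigenvalues (with algebraic multiplicities) are λ = 2 with multiplicity 4.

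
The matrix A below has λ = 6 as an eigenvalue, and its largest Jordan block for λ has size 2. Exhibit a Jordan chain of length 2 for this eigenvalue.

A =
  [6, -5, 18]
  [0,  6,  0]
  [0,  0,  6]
A Jordan chain for λ = 6 of length 2:
v_1 = (-5, 0, 0)ᵀ
v_2 = (0, 1, 0)ᵀ

Let N = A − (6)·I. We want v_2 with N^2 v_2 = 0 but N^1 v_2 ≠ 0; then v_{j-1} := N · v_j for j = 2, …, 2.

Pick v_2 = (0, 1, 0)ᵀ.
Then v_1 = N · v_2 = (-5, 0, 0)ᵀ.

Sanity check: (A − (6)·I) v_1 = (0, 0, 0)ᵀ = 0. ✓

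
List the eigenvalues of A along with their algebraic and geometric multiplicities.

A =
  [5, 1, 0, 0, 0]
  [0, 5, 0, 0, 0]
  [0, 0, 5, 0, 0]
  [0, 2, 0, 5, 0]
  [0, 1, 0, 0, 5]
λ = 5: alg = 5, geom = 4

Step 1 — factor the characteristic polynomial to read off the algebraic multiplicities:
  χ_A(x) = (x - 5)^5

Step 2 — compute geometric multiplicities via the rank-nullity identity g(λ) = n − rank(A − λI):
  rank(A − (5)·I) = 1, so dim ker(A − (5)·I) = n − 1 = 4

Summary:
  λ = 5: algebraic multiplicity = 5, geometric multiplicity = 4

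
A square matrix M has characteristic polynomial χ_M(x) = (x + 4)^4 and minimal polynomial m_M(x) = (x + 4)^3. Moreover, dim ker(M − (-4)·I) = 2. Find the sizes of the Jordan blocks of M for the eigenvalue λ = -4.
Block sizes for λ = -4: [3, 1]

Step 1 — from the characteristic polynomial, algebraic multiplicity of λ = -4 is 4. From dim ker(M − (-4)·I) = 2, there are exactly 2 Jordan blocks for λ = -4.
Step 2 — from the minimal polynomial, the factor (x + 4)^3 tells us the largest block for λ = -4 has size 3.
Step 3 — with total size 4, 2 blocks, and largest block 3, the block sizes (in nonincreasing order) are [3, 1].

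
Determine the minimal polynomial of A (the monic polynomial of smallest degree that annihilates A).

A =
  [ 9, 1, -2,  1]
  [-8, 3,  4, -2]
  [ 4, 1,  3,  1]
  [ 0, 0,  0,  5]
x^2 - 10*x + 25

The characteristic polynomial is χ_A(x) = (x - 5)^4, so the eigenvalues are known. The minimal polynomial is
  m_A(x) = Π_λ (x − λ)^{k_λ}
where k_λ is the size of the *largest* Jordan block for λ (equivalently, the smallest k with (A − λI)^k v = 0 for every generalised eigenvector v of λ).

  λ = 5: largest Jordan block has size 2, contributing (x − 5)^2

So m_A(x) = (x - 5)^2 = x^2 - 10*x + 25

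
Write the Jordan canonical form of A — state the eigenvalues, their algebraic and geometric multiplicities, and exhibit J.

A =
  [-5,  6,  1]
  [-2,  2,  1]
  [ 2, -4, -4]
J_1(-3) ⊕ J_2(-2)

The characteristic polynomial is
  det(x·I − A) = x^3 + 7*x^2 + 16*x + 12 = (x + 2)^2*(x + 3)

Eigenvalues and multiplicities (the geometric multiplicity of λ is n − rank(A − λI), which equals the number of Jordan blocks for λ):
  λ = -3: algebraic multiplicity = 1, geometric multiplicity = 1
  λ = -2: algebraic multiplicity = 2, geometric multiplicity = 1

Determining the block sizes for each eigenvalue:
  λ = -3: one block (gm = 1), so the single block has size am = 1 → block sizes [1]
  λ = -2: one block (gm = 1), so the single block has size am = 2 → block sizes [2]

Assembling the blocks gives a Jordan form
J =
  [-3,  0,  0]
  [ 0, -2,  1]
  [ 0,  0, -2]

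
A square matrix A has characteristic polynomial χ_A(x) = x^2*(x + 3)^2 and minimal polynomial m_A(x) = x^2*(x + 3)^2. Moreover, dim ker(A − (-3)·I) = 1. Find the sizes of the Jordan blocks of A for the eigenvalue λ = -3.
Block sizes for λ = -3: [2]

Step 1 — from the characteristic polynomial, algebraic multiplicity of λ = -3 is 2. From dim ker(A − (-3)·I) = 1, there are exactly 1 Jordan blocks for λ = -3.
Step 2 — from the minimal polynomial, the factor (x + 3)^2 tells us the largest block for λ = -3 has size 2.
Step 3 — with total size 2, 1 blocks, and largest block 2, the block sizes (in nonincreasing order) are [2].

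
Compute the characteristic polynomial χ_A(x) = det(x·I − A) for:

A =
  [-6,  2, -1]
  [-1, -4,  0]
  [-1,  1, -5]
x^3 + 15*x^2 + 75*x + 125

Expanding det(x·I − A) (e.g. by cofactor expansion or by noting that A is similar to its Jordan form J, which has the same characteristic polynomial as A) gives
  χ_A(x) = x^3 + 15*x^2 + 75*x + 125
which factors as (x + 5)^3. The eigenvalues (with algebraic multiplicities) are λ = -5 with multiplicity 3.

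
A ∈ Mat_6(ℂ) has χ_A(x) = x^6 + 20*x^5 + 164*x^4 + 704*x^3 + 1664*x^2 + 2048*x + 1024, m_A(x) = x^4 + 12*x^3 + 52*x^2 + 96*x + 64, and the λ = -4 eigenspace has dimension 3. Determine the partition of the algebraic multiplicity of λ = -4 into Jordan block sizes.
Block sizes for λ = -4: [2, 1, 1]

Step 1 — from the characteristic polynomial, algebraic multiplicity of λ = -4 is 4. From dim ker(A − (-4)·I) = 3, there are exactly 3 Jordan blocks for λ = -4.
Step 2 — from the minimal polynomial, the factor (x + 4)^2 tells us the largest block for λ = -4 has size 2.
Step 3 — with total size 4, 3 blocks, and largest block 2, the block sizes (in nonincreasing order) are [2, 1, 1].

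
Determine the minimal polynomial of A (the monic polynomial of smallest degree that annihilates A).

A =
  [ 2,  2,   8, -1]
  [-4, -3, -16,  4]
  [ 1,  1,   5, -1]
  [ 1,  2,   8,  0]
x^2 - 2*x + 1

The characteristic polynomial is χ_A(x) = (x - 1)^4, so the eigenvalues are known. The minimal polynomial is
  m_A(x) = Π_λ (x − λ)^{k_λ}
where k_λ is the size of the *largest* Jordan block for λ (equivalently, the smallest k with (A − λI)^k v = 0 for every generalised eigenvector v of λ).

  λ = 1: largest Jordan block has size 2, contributing (x − 1)^2

So m_A(x) = (x - 1)^2 = x^2 - 2*x + 1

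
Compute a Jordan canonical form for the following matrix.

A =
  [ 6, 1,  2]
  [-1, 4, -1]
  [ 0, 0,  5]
J_3(5)

The characteristic polynomial is
  det(x·I − A) = x^3 - 15*x^2 + 75*x - 125 = (x - 5)^3

Eigenvalues and multiplicities (the geometric multiplicity of λ is n − rank(A − λI), which equals the number of Jordan blocks for λ):
  λ = 5: algebraic multiplicity = 3, geometric multiplicity = 1

Determining the block sizes for each eigenvalue:
  λ = 5: one block (gm = 1), so the single block has size am = 3 → block sizes [3]

Assembling the blocks gives a Jordan form
J =
  [5, 1, 0]
  [0, 5, 1]
  [0, 0, 5]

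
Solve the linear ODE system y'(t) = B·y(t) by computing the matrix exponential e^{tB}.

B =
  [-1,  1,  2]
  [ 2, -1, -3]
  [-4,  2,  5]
e^{tB} =
  [-t^2*exp(t) - 2*t*exp(t) + exp(t), t*exp(t), t^2*exp(t)/2 + 2*t*exp(t)]
  [2*t^2*exp(t) + 2*t*exp(t), -2*t*exp(t) + exp(t), -t^2*exp(t) - 3*t*exp(t)]
  [-2*t^2*exp(t) - 4*t*exp(t), 2*t*exp(t), t^2*exp(t) + 4*t*exp(t) + exp(t)]

Strategy: write B = P · J · P⁻¹ where J is a Jordan canonical form, so e^{tB} = P · e^{tJ} · P⁻¹, and e^{tJ} can be computed block-by-block.

B has Jordan form
J =
  [1, 1, 0]
  [0, 1, 1]
  [0, 0, 1]
(up to reordering of blocks).

Per-block formulas:
  For a 3×3 Jordan block J_3(1): exp(t · J_3(1)) = e^(1t)·(I + t·N + (t^2/2)·N^2), where N is the 3×3 nilpotent shift.

After assembling e^{tJ} and conjugating by P, we get:

e^{tB} =
  [-t^2*exp(t) - 2*t*exp(t) + exp(t), t*exp(t), t^2*exp(t)/2 + 2*t*exp(t)]
  [2*t^2*exp(t) + 2*t*exp(t), -2*t*exp(t) + exp(t), -t^2*exp(t) - 3*t*exp(t)]
  [-2*t^2*exp(t) - 4*t*exp(t), 2*t*exp(t), t^2*exp(t) + 4*t*exp(t) + exp(t)]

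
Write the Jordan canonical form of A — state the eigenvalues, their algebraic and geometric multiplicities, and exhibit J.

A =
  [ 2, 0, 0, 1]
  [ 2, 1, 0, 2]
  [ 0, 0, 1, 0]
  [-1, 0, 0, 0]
J_2(1) ⊕ J_1(1) ⊕ J_1(1)

The characteristic polynomial is
  det(x·I − A) = x^4 - 4*x^3 + 6*x^2 - 4*x + 1 = (x - 1)^4

Eigenvalues and multiplicities (the geometric multiplicity of λ is n − rank(A − λI), which equals the number of Jordan blocks for λ):
  λ = 1: algebraic multiplicity = 4, geometric multiplicity = 3

Determining the block sizes for each eigenvalue:
  λ = 1: 3 blocks summing to 4 forces exactly one block of size 2 and the rest size 1 → block sizes [2, 1, 1]

Assembling the blocks gives a Jordan form
J =
  [1, 1, 0, 0]
  [0, 1, 0, 0]
  [0, 0, 1, 0]
  [0, 0, 0, 1]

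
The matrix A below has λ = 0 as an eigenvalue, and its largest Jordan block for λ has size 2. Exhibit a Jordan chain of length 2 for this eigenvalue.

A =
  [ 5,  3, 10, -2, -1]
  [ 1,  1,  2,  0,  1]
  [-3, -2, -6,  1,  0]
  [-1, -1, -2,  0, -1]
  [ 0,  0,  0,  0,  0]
A Jordan chain for λ = 0 of length 2:
v_1 = (5, 1, -3, -1, 0)ᵀ
v_2 = (1, 0, 0, 0, 0)ᵀ

Let N = A − (0)·I. We want v_2 with N^2 v_2 = 0 but N^1 v_2 ≠ 0; then v_{j-1} := N · v_j for j = 2, …, 2.

Pick v_2 = (1, 0, 0, 0, 0)ᵀ.
Then v_1 = N · v_2 = (5, 1, -3, -1, 0)ᵀ.

Sanity check: (A − (0)·I) v_1 = (0, 0, 0, 0, 0)ᵀ = 0. ✓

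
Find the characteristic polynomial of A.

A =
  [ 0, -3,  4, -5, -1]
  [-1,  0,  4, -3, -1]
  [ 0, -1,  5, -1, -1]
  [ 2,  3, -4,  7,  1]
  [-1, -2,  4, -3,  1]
x^5 - 13*x^4 + 67*x^3 - 171*x^2 + 216*x - 108

Expanding det(x·I − A) (e.g. by cofactor expansion or by noting that A is similar to its Jordan form J, which has the same characteristic polynomial as A) gives
  χ_A(x) = x^5 - 13*x^4 + 67*x^3 - 171*x^2 + 216*x - 108
which factors as (x - 3)^3*(x - 2)^2. The eigenvalues (with algebraic multiplicities) are λ = 2 with multiplicity 2, λ = 3 with multiplicity 3.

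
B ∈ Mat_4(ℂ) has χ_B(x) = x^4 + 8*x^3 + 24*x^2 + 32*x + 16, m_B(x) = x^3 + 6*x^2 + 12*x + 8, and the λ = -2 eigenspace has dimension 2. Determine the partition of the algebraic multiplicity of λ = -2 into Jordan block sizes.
Block sizes for λ = -2: [3, 1]

Step 1 — from the characteristic polynomial, algebraic multiplicity of λ = -2 is 4. From dim ker(B − (-2)·I) = 2, there are exactly 2 Jordan blocks for λ = -2.
Step 2 — from the minimal polynomial, the factor (x + 2)^3 tells us the largest block for λ = -2 has size 3.
Step 3 — with total size 4, 2 blocks, and largest block 3, the block sizes (in nonincreasing order) are [3, 1].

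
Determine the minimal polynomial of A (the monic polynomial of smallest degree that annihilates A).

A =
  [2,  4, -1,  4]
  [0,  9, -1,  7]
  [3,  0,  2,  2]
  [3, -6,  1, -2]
x^4 - 11*x^3 + 45*x^2 - 81*x + 54

The characteristic polynomial is χ_A(x) = (x - 3)^3*(x - 2), so the eigenvalues are known. The minimal polynomial is
  m_A(x) = Π_λ (x − λ)^{k_λ}
where k_λ is the size of the *largest* Jordan block for λ (equivalently, the smallest k with (A − λI)^k v = 0 for every generalised eigenvector v of λ).

  λ = 2: largest Jordan block has size 1, contributing (x − 2)
  λ = 3: largest Jordan block has size 3, contributing (x − 3)^3

So m_A(x) = (x - 3)^3*(x - 2) = x^4 - 11*x^3 + 45*x^2 - 81*x + 54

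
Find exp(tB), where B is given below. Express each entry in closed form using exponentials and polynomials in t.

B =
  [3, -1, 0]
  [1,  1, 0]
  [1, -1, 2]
e^{tB} =
  [t*exp(2*t) + exp(2*t), -t*exp(2*t), 0]
  [t*exp(2*t), -t*exp(2*t) + exp(2*t), 0]
  [t*exp(2*t), -t*exp(2*t), exp(2*t)]

Strategy: write B = P · J · P⁻¹ where J is a Jordan canonical form, so e^{tB} = P · e^{tJ} · P⁻¹, and e^{tJ} can be computed block-by-block.

B has Jordan form
J =
  [2, 1, 0]
  [0, 2, 0]
  [0, 0, 2]
(up to reordering of blocks).

Per-block formulas:
  For a 2×2 Jordan block J_2(2): exp(t · J_2(2)) = e^(2t)·(I + t·N), where N is the 2×2 nilpotent shift.
  For a 1×1 block at λ = 2: exp(t · [2]) = [e^(2t)].

After assembling e^{tJ} and conjugating by P, we get:

e^{tB} =
  [t*exp(2*t) + exp(2*t), -t*exp(2*t), 0]
  [t*exp(2*t), -t*exp(2*t) + exp(2*t), 0]
  [t*exp(2*t), -t*exp(2*t), exp(2*t)]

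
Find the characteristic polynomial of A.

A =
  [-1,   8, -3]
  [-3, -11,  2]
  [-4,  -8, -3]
x^3 + 15*x^2 + 75*x + 125

Expanding det(x·I − A) (e.g. by cofactor expansion or by noting that A is similar to its Jordan form J, which has the same characteristic polynomial as A) gives
  χ_A(x) = x^3 + 15*x^2 + 75*x + 125
which factors as (x + 5)^3. The eigenvalues (with algebraic multiplicities) are λ = -5 with multiplicity 3.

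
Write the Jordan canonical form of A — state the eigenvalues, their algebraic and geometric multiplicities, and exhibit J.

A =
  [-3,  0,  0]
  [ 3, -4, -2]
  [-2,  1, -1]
J_2(-3) ⊕ J_1(-2)

The characteristic polynomial is
  det(x·I − A) = x^3 + 8*x^2 + 21*x + 18 = (x + 2)*(x + 3)^2

Eigenvalues and multiplicities (the geometric multiplicity of λ is n − rank(A − λI), which equals the number of Jordan blocks for λ):
  λ = -3: algebraic multiplicity = 2, geometric multiplicity = 1
  λ = -2: algebraic multiplicity = 1, geometric multiplicity = 1

Determining the block sizes for each eigenvalue:
  λ = -3: one block (gm = 1), so the single block has size am = 2 → block sizes [2]
  λ = -2: one block (gm = 1), so the single block has size am = 1 → block sizes [1]

Assembling the blocks gives a Jordan form
J =
  [-3,  1,  0]
  [ 0, -3,  0]
  [ 0,  0, -2]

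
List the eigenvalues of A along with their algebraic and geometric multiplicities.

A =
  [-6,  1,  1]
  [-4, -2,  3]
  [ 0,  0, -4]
λ = -4: alg = 3, geom = 1

Step 1 — factor the characteristic polynomial to read off the algebraic multiplicities:
  χ_A(x) = (x + 4)^3

Step 2 — compute geometric multiplicities via the rank-nullity identity g(λ) = n − rank(A − λI):
  rank(A − (-4)·I) = 2, so dim ker(A − (-4)·I) = n − 2 = 1

Summary:
  λ = -4: algebraic multiplicity = 3, geometric multiplicity = 1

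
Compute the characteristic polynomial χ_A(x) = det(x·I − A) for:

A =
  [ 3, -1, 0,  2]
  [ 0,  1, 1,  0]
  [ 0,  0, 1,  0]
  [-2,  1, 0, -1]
x^4 - 4*x^3 + 6*x^2 - 4*x + 1

Expanding det(x·I − A) (e.g. by cofactor expansion or by noting that A is similar to its Jordan form J, which has the same characteristic polynomial as A) gives
  χ_A(x) = x^4 - 4*x^3 + 6*x^2 - 4*x + 1
which factors as (x - 1)^4. The eigenvalues (with algebraic multiplicities) are λ = 1 with multiplicity 4.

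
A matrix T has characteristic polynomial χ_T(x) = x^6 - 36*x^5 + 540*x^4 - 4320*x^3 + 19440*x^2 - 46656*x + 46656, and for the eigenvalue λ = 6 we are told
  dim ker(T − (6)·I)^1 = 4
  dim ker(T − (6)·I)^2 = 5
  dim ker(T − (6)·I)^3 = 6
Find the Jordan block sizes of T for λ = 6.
Block sizes for λ = 6: [3, 1, 1, 1]

From the dimensions of kernels of powers, the number of Jordan blocks of size at least j is d_j − d_{j−1} where d_j = dim ker(N^j) (with d_0 = 0). Computing the differences gives [4, 1, 1].
The number of blocks of size exactly k is (#blocks of size ≥ k) − (#blocks of size ≥ k + 1), so the partition is: 3 block(s) of size 1, 1 block(s) of size 3.
In nonincreasing order the block sizes are [3, 1, 1, 1].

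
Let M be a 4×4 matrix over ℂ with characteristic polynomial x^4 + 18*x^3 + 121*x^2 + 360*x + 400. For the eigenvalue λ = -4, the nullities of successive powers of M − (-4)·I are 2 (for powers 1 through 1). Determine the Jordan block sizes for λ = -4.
Block sizes for λ = -4: [1, 1]

From the dimensions of kernels of powers, the number of Jordan blocks of size at least j is d_j − d_{j−1} where d_j = dim ker(N^j) (with d_0 = 0). Computing the differences gives [2].
The number of blocks of size exactly k is (#blocks of size ≥ k) − (#blocks of size ≥ k + 1), so the partition is: 2 block(s) of size 1.
In nonincreasing order the block sizes are [1, 1].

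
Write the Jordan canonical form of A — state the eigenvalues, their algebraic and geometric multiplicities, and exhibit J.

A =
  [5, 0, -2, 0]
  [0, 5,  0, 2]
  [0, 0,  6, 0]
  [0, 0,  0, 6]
J_1(5) ⊕ J_1(5) ⊕ J_1(6) ⊕ J_1(6)

The characteristic polynomial is
  det(x·I − A) = x^4 - 22*x^3 + 181*x^2 - 660*x + 900 = (x - 6)^2*(x - 5)^2

Eigenvalues and multiplicities (the geometric multiplicity of λ is n − rank(A − λI), which equals the number of Jordan blocks for λ):
  λ = 5: algebraic multiplicity = 2, geometric multiplicity = 2
  λ = 6: algebraic multiplicity = 2, geometric multiplicity = 2

Determining the block sizes for each eigenvalue:
  λ = 5: gm = am = 2, so every block has size 1 → block sizes [1, 1]
  λ = 6: gm = am = 2, so every block has size 1 → block sizes [1, 1]

Assembling the blocks gives a Jordan form
J =
  [5, 0, 0, 0]
  [0, 5, 0, 0]
  [0, 0, 6, 0]
  [0, 0, 0, 6]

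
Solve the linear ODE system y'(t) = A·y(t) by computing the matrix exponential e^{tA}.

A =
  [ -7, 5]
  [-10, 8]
e^{tA} =
  [-exp(3*t) + 2*exp(-2*t), exp(3*t) - exp(-2*t)]
  [-2*exp(3*t) + 2*exp(-2*t), 2*exp(3*t) - exp(-2*t)]

Strategy: write A = P · J · P⁻¹ where J is a Jordan canonical form, so e^{tA} = P · e^{tJ} · P⁻¹, and e^{tJ} can be computed block-by-block.

A has Jordan form
J =
  [-2, 0]
  [ 0, 3]
(up to reordering of blocks).

Per-block formulas:
  For a 1×1 block at λ = -2: exp(t · [-2]) = [e^(-2t)].
  For a 1×1 block at λ = 3: exp(t · [3]) = [e^(3t)].

After assembling e^{tJ} and conjugating by P, we get:

e^{tA} =
  [-exp(3*t) + 2*exp(-2*t), exp(3*t) - exp(-2*t)]
  [-2*exp(3*t) + 2*exp(-2*t), 2*exp(3*t) - exp(-2*t)]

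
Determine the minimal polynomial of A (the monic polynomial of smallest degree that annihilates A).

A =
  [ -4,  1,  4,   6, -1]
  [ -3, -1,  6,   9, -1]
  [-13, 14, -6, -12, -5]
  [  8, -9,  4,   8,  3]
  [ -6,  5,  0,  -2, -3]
x^5 + 6*x^4 + 12*x^3 + 8*x^2

The characteristic polynomial is χ_A(x) = x^2*(x + 2)^3, so the eigenvalues are known. The minimal polynomial is
  m_A(x) = Π_λ (x − λ)^{k_λ}
where k_λ is the size of the *largest* Jordan block for λ (equivalently, the smallest k with (A − λI)^k v = 0 for every generalised eigenvector v of λ).

  λ = -2: largest Jordan block has size 3, contributing (x + 2)^3
  λ = 0: largest Jordan block has size 2, contributing (x − 0)^2

So m_A(x) = x^2*(x + 2)^3 = x^5 + 6*x^4 + 12*x^3 + 8*x^2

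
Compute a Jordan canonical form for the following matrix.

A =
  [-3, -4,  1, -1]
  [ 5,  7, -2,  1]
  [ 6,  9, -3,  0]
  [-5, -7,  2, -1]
J_3(0) ⊕ J_1(0)

The characteristic polynomial is
  det(x·I − A) = x^4

Eigenvalues and multiplicities (the geometric multiplicity of λ is n − rank(A − λI), which equals the number of Jordan blocks for λ):
  λ = 0: algebraic multiplicity = 4, geometric multiplicity = 2

Determining the block sizes for each eigenvalue:
  λ = 0: with am = 4 and gm = 2, the partition is not yet determined (e.g. several partitions of 4 into 2 parts exist). Let N = A − (0)·I. Computing rank(N^1) = 2, rank(N^2) = 1, rank(N^3) = 0; the number of blocks of size ≥ j is rank(N^{j−1}) − rank(N^j), giving [2, 1, 1]. So we have 1 block(s) of size 3, 1 block(s) of size 1 → block sizes [3, 1]

Assembling the blocks gives a Jordan form
J =
  [0, 1, 0, 0]
  [0, 0, 1, 0]
  [0, 0, 0, 0]
  [0, 0, 0, 0]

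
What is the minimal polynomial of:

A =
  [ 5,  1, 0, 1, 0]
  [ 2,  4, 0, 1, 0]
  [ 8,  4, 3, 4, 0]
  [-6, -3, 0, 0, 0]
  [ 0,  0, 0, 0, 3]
x^2 - 6*x + 9

The characteristic polynomial is χ_A(x) = (x - 3)^5, so the eigenvalues are known. The minimal polynomial is
  m_A(x) = Π_λ (x − λ)^{k_λ}
where k_λ is the size of the *largest* Jordan block for λ (equivalently, the smallest k with (A − λI)^k v = 0 for every generalised eigenvector v of λ).

  λ = 3: largest Jordan block has size 2, contributing (x − 3)^2

So m_A(x) = (x - 3)^2 = x^2 - 6*x + 9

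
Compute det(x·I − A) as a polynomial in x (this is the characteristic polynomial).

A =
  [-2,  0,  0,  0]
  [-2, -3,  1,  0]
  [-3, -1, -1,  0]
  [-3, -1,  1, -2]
x^4 + 8*x^3 + 24*x^2 + 32*x + 16

Expanding det(x·I − A) (e.g. by cofactor expansion or by noting that A is similar to its Jordan form J, which has the same characteristic polynomial as A) gives
  χ_A(x) = x^4 + 8*x^3 + 24*x^2 + 32*x + 16
which factors as (x + 2)^4. The eigenvalues (with algebraic multiplicities) are λ = -2 with multiplicity 4.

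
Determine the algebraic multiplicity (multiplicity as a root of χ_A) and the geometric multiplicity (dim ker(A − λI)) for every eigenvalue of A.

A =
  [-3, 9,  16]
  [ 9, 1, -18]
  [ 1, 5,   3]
λ = -2: alg = 2, geom = 1; λ = 5: alg = 1, geom = 1

Step 1 — factor the characteristic polynomial to read off the algebraic multiplicities:
  χ_A(x) = (x - 5)*(x + 2)^2

Step 2 — compute geometric multiplicities via the rank-nullity identity g(λ) = n − rank(A − λI):
  rank(A − (-2)·I) = 2, so dim ker(A − (-2)·I) = n − 2 = 1
  rank(A − (5)·I) = 2, so dim ker(A − (5)·I) = n − 2 = 1

Summary:
  λ = -2: algebraic multiplicity = 2, geometric multiplicity = 1
  λ = 5: algebraic multiplicity = 1, geometric multiplicity = 1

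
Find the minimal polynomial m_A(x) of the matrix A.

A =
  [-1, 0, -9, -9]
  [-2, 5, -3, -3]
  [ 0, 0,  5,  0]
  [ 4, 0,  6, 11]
x^2 - 10*x + 25

The characteristic polynomial is χ_A(x) = (x - 5)^4, so the eigenvalues are known. The minimal polynomial is
  m_A(x) = Π_λ (x − λ)^{k_λ}
where k_λ is the size of the *largest* Jordan block for λ (equivalently, the smallest k with (A − λI)^k v = 0 for every generalised eigenvector v of λ).

  λ = 5: largest Jordan block has size 2, contributing (x − 5)^2

So m_A(x) = (x - 5)^2 = x^2 - 10*x + 25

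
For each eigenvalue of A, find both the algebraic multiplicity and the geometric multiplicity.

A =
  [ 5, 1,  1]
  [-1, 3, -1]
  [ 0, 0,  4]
λ = 4: alg = 3, geom = 2

Step 1 — factor the characteristic polynomial to read off the algebraic multiplicities:
  χ_A(x) = (x - 4)^3

Step 2 — compute geometric multiplicities via the rank-nullity identity g(λ) = n − rank(A − λI):
  rank(A − (4)·I) = 1, so dim ker(A − (4)·I) = n − 1 = 2

Summary:
  λ = 4: algebraic multiplicity = 3, geometric multiplicity = 2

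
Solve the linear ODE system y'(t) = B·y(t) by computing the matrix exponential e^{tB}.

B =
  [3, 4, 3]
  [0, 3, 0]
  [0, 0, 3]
e^{tB} =
  [exp(3*t), 4*t*exp(3*t), 3*t*exp(3*t)]
  [0, exp(3*t), 0]
  [0, 0, exp(3*t)]

Strategy: write B = P · J · P⁻¹ where J is a Jordan canonical form, so e^{tB} = P · e^{tJ} · P⁻¹, and e^{tJ} can be computed block-by-block.

B has Jordan form
J =
  [3, 1, 0]
  [0, 3, 0]
  [0, 0, 3]
(up to reordering of blocks).

Per-block formulas:
  For a 1×1 block at λ = 3: exp(t · [3]) = [e^(3t)].
  For a 2×2 Jordan block J_2(3): exp(t · J_2(3)) = e^(3t)·(I + t·N), where N is the 2×2 nilpotent shift.

After assembling e^{tJ} and conjugating by P, we get:

e^{tB} =
  [exp(3*t), 4*t*exp(3*t), 3*t*exp(3*t)]
  [0, exp(3*t), 0]
  [0, 0, exp(3*t)]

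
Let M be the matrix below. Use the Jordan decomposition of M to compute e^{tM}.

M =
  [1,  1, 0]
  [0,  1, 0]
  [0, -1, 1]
e^{tM} =
  [exp(t), t*exp(t), 0]
  [0, exp(t), 0]
  [0, -t*exp(t), exp(t)]

Strategy: write M = P · J · P⁻¹ where J is a Jordan canonical form, so e^{tM} = P · e^{tJ} · P⁻¹, and e^{tJ} can be computed block-by-block.

M has Jordan form
J =
  [1, 1, 0]
  [0, 1, 0]
  [0, 0, 1]
(up to reordering of blocks).

Per-block formulas:
  For a 1×1 block at λ = 1: exp(t · [1]) = [e^(1t)].
  For a 2×2 Jordan block J_2(1): exp(t · J_2(1)) = e^(1t)·(I + t·N), where N is the 2×2 nilpotent shift.

After assembling e^{tJ} and conjugating by P, we get:

e^{tM} =
  [exp(t), t*exp(t), 0]
  [0, exp(t), 0]
  [0, -t*exp(t), exp(t)]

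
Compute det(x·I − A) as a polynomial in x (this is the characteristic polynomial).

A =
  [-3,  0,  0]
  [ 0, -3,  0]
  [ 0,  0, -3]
x^3 + 9*x^2 + 27*x + 27

Expanding det(x·I − A) (e.g. by cofactor expansion or by noting that A is similar to its Jordan form J, which has the same characteristic polynomial as A) gives
  χ_A(x) = x^3 + 9*x^2 + 27*x + 27
which factors as (x + 3)^3. The eigenvalues (with algebraic multiplicities) are λ = -3 with multiplicity 3.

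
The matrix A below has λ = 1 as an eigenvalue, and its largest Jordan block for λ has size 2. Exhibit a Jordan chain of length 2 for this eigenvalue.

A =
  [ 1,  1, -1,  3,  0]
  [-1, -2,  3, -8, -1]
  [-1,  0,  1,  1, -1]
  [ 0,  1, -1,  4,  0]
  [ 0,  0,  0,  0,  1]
A Jordan chain for λ = 1 of length 2:
v_1 = (0, -1, -1, 0, 0)ᵀ
v_2 = (1, 0, 0, 0, 0)ᵀ

Let N = A − (1)·I. We want v_2 with N^2 v_2 = 0 but N^1 v_2 ≠ 0; then v_{j-1} := N · v_j for j = 2, …, 2.

Pick v_2 = (1, 0, 0, 0, 0)ᵀ.
Then v_1 = N · v_2 = (0, -1, -1, 0, 0)ᵀ.

Sanity check: (A − (1)·I) v_1 = (0, 0, 0, 0, 0)ᵀ = 0. ✓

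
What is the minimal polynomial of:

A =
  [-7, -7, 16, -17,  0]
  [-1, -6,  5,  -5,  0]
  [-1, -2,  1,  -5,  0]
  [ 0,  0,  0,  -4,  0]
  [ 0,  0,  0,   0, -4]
x^3 + 12*x^2 + 48*x + 64

The characteristic polynomial is χ_A(x) = (x + 4)^5, so the eigenvalues are known. The minimal polynomial is
  m_A(x) = Π_λ (x − λ)^{k_λ}
where k_λ is the size of the *largest* Jordan block for λ (equivalently, the smallest k with (A − λI)^k v = 0 for every generalised eigenvector v of λ).

  λ = -4: largest Jordan block has size 3, contributing (x + 4)^3

So m_A(x) = (x + 4)^3 = x^3 + 12*x^2 + 48*x + 64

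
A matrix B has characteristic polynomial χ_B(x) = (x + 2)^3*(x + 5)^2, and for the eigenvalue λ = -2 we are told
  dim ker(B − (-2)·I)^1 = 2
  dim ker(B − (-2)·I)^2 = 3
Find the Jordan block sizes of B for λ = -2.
Block sizes for λ = -2: [2, 1]

From the dimensions of kernels of powers, the number of Jordan blocks of size at least j is d_j − d_{j−1} where d_j = dim ker(N^j) (with d_0 = 0). Computing the differences gives [2, 1].
The number of blocks of size exactly k is (#blocks of size ≥ k) − (#blocks of size ≥ k + 1), so the partition is: 1 block(s) of size 1, 1 block(s) of size 2.
In nonincreasing order the block sizes are [2, 1].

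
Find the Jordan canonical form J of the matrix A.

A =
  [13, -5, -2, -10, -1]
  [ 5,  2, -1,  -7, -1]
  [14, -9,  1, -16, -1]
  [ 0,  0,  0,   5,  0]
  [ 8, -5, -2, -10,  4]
J_3(5) ⊕ J_1(5) ⊕ J_1(5)

The characteristic polynomial is
  det(x·I − A) = x^5 - 25*x^4 + 250*x^3 - 1250*x^2 + 3125*x - 3125 = (x - 5)^5

Eigenvalues and multiplicities (the geometric multiplicity of λ is n − rank(A − λI), which equals the number of Jordan blocks for λ):
  λ = 5: algebraic multiplicity = 5, geometric multiplicity = 3

Determining the block sizes for each eigenvalue:
  λ = 5: with am = 5 and gm = 3, the partition is not yet determined (e.g. several partitions of 5 into 3 parts exist). Let N = A − (5)·I. Computing rank(N^1) = 2, rank(N^2) = 1, rank(N^3) = 0; the number of blocks of size ≥ j is rank(N^{j−1}) − rank(N^j), giving [3, 1, 1]. So we have 1 block(s) of size 3, 2 block(s) of size 1 → block sizes [3, 1, 1]

Assembling the blocks gives a Jordan form
J =
  [5, 1, 0, 0, 0]
  [0, 5, 1, 0, 0]
  [0, 0, 5, 0, 0]
  [0, 0, 0, 5, 0]
  [0, 0, 0, 0, 5]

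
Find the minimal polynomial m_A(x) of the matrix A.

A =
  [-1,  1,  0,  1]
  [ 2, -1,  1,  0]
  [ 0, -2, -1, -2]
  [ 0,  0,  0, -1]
x^3 + 3*x^2 + 3*x + 1

The characteristic polynomial is χ_A(x) = (x + 1)^4, so the eigenvalues are known. The minimal polynomial is
  m_A(x) = Π_λ (x − λ)^{k_λ}
where k_λ is the size of the *largest* Jordan block for λ (equivalently, the smallest k with (A − λI)^k v = 0 for every generalised eigenvector v of λ).

  λ = -1: largest Jordan block has size 3, contributing (x + 1)^3

So m_A(x) = (x + 1)^3 = x^3 + 3*x^2 + 3*x + 1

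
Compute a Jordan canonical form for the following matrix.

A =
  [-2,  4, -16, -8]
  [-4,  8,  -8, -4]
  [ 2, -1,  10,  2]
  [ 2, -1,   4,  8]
J_2(6) ⊕ J_1(6) ⊕ J_1(6)

The characteristic polynomial is
  det(x·I − A) = x^4 - 24*x^3 + 216*x^2 - 864*x + 1296 = (x - 6)^4

Eigenvalues and multiplicities (the geometric multiplicity of λ is n − rank(A − λI), which equals the number of Jordan blocks for λ):
  λ = 6: algebraic multiplicity = 4, geometric multiplicity = 3

Determining the block sizes for each eigenvalue:
  λ = 6: 3 blocks summing to 4 forces exactly one block of size 2 and the rest size 1 → block sizes [2, 1, 1]

Assembling the blocks gives a Jordan form
J =
  [6, 1, 0, 0]
  [0, 6, 0, 0]
  [0, 0, 6, 0]
  [0, 0, 0, 6]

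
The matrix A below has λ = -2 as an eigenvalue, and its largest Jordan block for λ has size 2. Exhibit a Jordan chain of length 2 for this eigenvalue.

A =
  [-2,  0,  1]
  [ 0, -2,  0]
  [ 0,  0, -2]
A Jordan chain for λ = -2 of length 2:
v_1 = (1, 0, 0)ᵀ
v_2 = (0, 0, 1)ᵀ

Let N = A − (-2)·I. We want v_2 with N^2 v_2 = 0 but N^1 v_2 ≠ 0; then v_{j-1} := N · v_j for j = 2, …, 2.

Pick v_2 = (0, 0, 1)ᵀ.
Then v_1 = N · v_2 = (1, 0, 0)ᵀ.

Sanity check: (A − (-2)·I) v_1 = (0, 0, 0)ᵀ = 0. ✓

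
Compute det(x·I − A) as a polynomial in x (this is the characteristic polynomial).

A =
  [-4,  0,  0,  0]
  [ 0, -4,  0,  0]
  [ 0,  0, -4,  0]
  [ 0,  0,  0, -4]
x^4 + 16*x^3 + 96*x^2 + 256*x + 256

Expanding det(x·I − A) (e.g. by cofactor expansion or by noting that A is similar to its Jordan form J, which has the same characteristic polynomial as A) gives
  χ_A(x) = x^4 + 16*x^3 + 96*x^2 + 256*x + 256
which factors as (x + 4)^4. The eigenvalues (with algebraic multiplicities) are λ = -4 with multiplicity 4.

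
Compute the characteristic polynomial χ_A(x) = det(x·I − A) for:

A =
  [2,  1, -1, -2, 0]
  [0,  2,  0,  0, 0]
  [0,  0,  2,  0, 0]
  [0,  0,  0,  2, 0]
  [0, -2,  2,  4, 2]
x^5 - 10*x^4 + 40*x^3 - 80*x^2 + 80*x - 32

Expanding det(x·I − A) (e.g. by cofactor expansion or by noting that A is similar to its Jordan form J, which has the same characteristic polynomial as A) gives
  χ_A(x) = x^5 - 10*x^4 + 40*x^3 - 80*x^2 + 80*x - 32
which factors as (x - 2)^5. The eigenvalues (with algebraic multiplicities) are λ = 2 with multiplicity 5.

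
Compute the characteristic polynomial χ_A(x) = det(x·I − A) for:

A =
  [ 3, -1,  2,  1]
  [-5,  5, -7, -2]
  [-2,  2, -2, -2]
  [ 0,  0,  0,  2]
x^4 - 8*x^3 + 24*x^2 - 32*x + 16

Expanding det(x·I − A) (e.g. by cofactor expansion or by noting that A is similar to its Jordan form J, which has the same characteristic polynomial as A) gives
  χ_A(x) = x^4 - 8*x^3 + 24*x^2 - 32*x + 16
which factors as (x - 2)^4. The eigenvalues (with algebraic multiplicities) are λ = 2 with multiplicity 4.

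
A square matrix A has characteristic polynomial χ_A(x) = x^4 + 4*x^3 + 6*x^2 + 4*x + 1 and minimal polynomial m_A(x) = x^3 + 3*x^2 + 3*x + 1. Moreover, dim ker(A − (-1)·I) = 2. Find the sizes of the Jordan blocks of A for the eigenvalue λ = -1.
Block sizes for λ = -1: [3, 1]

Step 1 — from the characteristic polynomial, algebraic multiplicity of λ = -1 is 4. From dim ker(A − (-1)·I) = 2, there are exactly 2 Jordan blocks for λ = -1.
Step 2 — from the minimal polynomial, the factor (x + 1)^3 tells us the largest block for λ = -1 has size 3.
Step 3 — with total size 4, 2 blocks, and largest block 3, the block sizes (in nonincreasing order) are [3, 1].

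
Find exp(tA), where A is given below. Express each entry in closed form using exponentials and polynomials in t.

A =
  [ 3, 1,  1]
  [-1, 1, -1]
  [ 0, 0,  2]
e^{tA} =
  [t*exp(2*t) + exp(2*t), t*exp(2*t), t*exp(2*t)]
  [-t*exp(2*t), -t*exp(2*t) + exp(2*t), -t*exp(2*t)]
  [0, 0, exp(2*t)]

Strategy: write A = P · J · P⁻¹ where J is a Jordan canonical form, so e^{tA} = P · e^{tJ} · P⁻¹, and e^{tJ} can be computed block-by-block.

A has Jordan form
J =
  [2, 1, 0]
  [0, 2, 0]
  [0, 0, 2]
(up to reordering of blocks).

Per-block formulas:
  For a 1×1 block at λ = 2: exp(t · [2]) = [e^(2t)].
  For a 2×2 Jordan block J_2(2): exp(t · J_2(2)) = e^(2t)·(I + t·N), where N is the 2×2 nilpotent shift.

After assembling e^{tJ} and conjugating by P, we get:

e^{tA} =
  [t*exp(2*t) + exp(2*t), t*exp(2*t), t*exp(2*t)]
  [-t*exp(2*t), -t*exp(2*t) + exp(2*t), -t*exp(2*t)]
  [0, 0, exp(2*t)]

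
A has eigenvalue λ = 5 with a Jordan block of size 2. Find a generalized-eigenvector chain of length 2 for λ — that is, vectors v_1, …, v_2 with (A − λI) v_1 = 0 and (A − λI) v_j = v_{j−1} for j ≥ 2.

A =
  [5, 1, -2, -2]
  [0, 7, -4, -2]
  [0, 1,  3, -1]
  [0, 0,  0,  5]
A Jordan chain for λ = 5 of length 2:
v_1 = (1, 2, 1, 0)ᵀ
v_2 = (0, 1, 0, 0)ᵀ

Let N = A − (5)·I. We want v_2 with N^2 v_2 = 0 but N^1 v_2 ≠ 0; then v_{j-1} := N · v_j for j = 2, …, 2.

Pick v_2 = (0, 1, 0, 0)ᵀ.
Then v_1 = N · v_2 = (1, 2, 1, 0)ᵀ.

Sanity check: (A − (5)·I) v_1 = (0, 0, 0, 0)ᵀ = 0. ✓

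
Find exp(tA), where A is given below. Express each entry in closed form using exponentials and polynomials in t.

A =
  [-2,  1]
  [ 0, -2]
e^{tA} =
  [exp(-2*t), t*exp(-2*t)]
  [0, exp(-2*t)]

Strategy: write A = P · J · P⁻¹ where J is a Jordan canonical form, so e^{tA} = P · e^{tJ} · P⁻¹, and e^{tJ} can be computed block-by-block.

A has Jordan form
J =
  [-2,  1]
  [ 0, -2]
(up to reordering of blocks).

Per-block formulas:
  For a 2×2 Jordan block J_2(-2): exp(t · J_2(-2)) = e^(-2t)·(I + t·N), where N is the 2×2 nilpotent shift.

After assembling e^{tJ} and conjugating by P, we get:

e^{tA} =
  [exp(-2*t), t*exp(-2*t)]
  [0, exp(-2*t)]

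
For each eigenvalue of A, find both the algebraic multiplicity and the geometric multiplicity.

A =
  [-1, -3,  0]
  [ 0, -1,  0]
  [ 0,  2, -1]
λ = -1: alg = 3, geom = 2

Step 1 — factor the characteristic polynomial to read off the algebraic multiplicities:
  χ_A(x) = (x + 1)^3

Step 2 — compute geometric multiplicities via the rank-nullity identity g(λ) = n − rank(A − λI):
  rank(A − (-1)·I) = 1, so dim ker(A − (-1)·I) = n − 1 = 2

Summary:
  λ = -1: algebraic multiplicity = 3, geometric multiplicity = 2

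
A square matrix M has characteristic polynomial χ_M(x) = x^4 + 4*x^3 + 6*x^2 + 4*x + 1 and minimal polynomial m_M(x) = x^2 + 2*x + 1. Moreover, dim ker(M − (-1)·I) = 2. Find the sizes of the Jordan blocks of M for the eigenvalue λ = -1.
Block sizes for λ = -1: [2, 2]

Step 1 — from the characteristic polynomial, algebraic multiplicity of λ = -1 is 4. From dim ker(M − (-1)·I) = 2, there are exactly 2 Jordan blocks for λ = -1.
Step 2 — from the minimal polynomial, the factor (x + 1)^2 tells us the largest block for λ = -1 has size 2.
Step 3 — with total size 4, 2 blocks, and largest block 2, the block sizes (in nonincreasing order) are [2, 2].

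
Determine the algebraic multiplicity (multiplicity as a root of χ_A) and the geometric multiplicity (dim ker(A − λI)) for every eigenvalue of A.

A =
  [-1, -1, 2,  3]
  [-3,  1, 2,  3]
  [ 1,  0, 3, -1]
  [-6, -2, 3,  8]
λ = 2: alg = 1, geom = 1; λ = 3: alg = 3, geom = 1

Step 1 — factor the characteristic polynomial to read off the algebraic multiplicities:
  χ_A(x) = (x - 3)^3*(x - 2)

Step 2 — compute geometric multiplicities via the rank-nullity identity g(λ) = n − rank(A − λI):
  rank(A − (2)·I) = 3, so dim ker(A − (2)·I) = n − 3 = 1
  rank(A − (3)·I) = 3, so dim ker(A − (3)·I) = n − 3 = 1

Summary:
  λ = 2: algebraic multiplicity = 1, geometric multiplicity = 1
  λ = 3: algebraic multiplicity = 3, geometric multiplicity = 1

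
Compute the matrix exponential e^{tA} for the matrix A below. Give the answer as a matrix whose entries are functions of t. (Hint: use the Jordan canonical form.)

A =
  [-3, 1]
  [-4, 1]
e^{tA} =
  [-2*t*exp(-t) + exp(-t), t*exp(-t)]
  [-4*t*exp(-t), 2*t*exp(-t) + exp(-t)]

Strategy: write A = P · J · P⁻¹ where J is a Jordan canonical form, so e^{tA} = P · e^{tJ} · P⁻¹, and e^{tJ} can be computed block-by-block.

A has Jordan form
J =
  [-1,  1]
  [ 0, -1]
(up to reordering of blocks).

Per-block formulas:
  For a 2×2 Jordan block J_2(-1): exp(t · J_2(-1)) = e^(-1t)·(I + t·N), where N is the 2×2 nilpotent shift.

After assembling e^{tJ} and conjugating by P, we get:

e^{tA} =
  [-2*t*exp(-t) + exp(-t), t*exp(-t)]
  [-4*t*exp(-t), 2*t*exp(-t) + exp(-t)]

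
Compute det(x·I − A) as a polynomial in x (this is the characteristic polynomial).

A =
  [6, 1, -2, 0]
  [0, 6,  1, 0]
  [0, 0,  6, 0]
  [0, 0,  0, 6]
x^4 - 24*x^3 + 216*x^2 - 864*x + 1296

Expanding det(x·I − A) (e.g. by cofactor expansion or by noting that A is similar to its Jordan form J, which has the same characteristic polynomial as A) gives
  χ_A(x) = x^4 - 24*x^3 + 216*x^2 - 864*x + 1296
which factors as (x - 6)^4. The eigenvalues (with algebraic multiplicities) are λ = 6 with multiplicity 4.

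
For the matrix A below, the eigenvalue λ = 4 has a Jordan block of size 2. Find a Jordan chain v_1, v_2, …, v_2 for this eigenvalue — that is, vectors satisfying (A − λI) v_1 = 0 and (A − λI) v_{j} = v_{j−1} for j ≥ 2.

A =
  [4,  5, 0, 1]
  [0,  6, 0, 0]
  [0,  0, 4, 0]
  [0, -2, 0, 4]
A Jordan chain for λ = 4 of length 2:
v_1 = (1, 0, 0, 0)ᵀ
v_2 = (0, 0, 0, 1)ᵀ

Let N = A − (4)·I. We want v_2 with N^2 v_2 = 0 but N^1 v_2 ≠ 0; then v_{j-1} := N · v_j for j = 2, …, 2.

Pick v_2 = (0, 0, 0, 1)ᵀ.
Then v_1 = N · v_2 = (1, 0, 0, 0)ᵀ.

Sanity check: (A − (4)·I) v_1 = (0, 0, 0, 0)ᵀ = 0. ✓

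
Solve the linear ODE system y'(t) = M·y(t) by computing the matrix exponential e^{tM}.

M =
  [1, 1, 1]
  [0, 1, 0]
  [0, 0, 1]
e^{tM} =
  [exp(t), t*exp(t), t*exp(t)]
  [0, exp(t), 0]
  [0, 0, exp(t)]

Strategy: write M = P · J · P⁻¹ where J is a Jordan canonical form, so e^{tM} = P · e^{tJ} · P⁻¹, and e^{tJ} can be computed block-by-block.

M has Jordan form
J =
  [1, 1, 0]
  [0, 1, 0]
  [0, 0, 1]
(up to reordering of blocks).

Per-block formulas:
  For a 2×2 Jordan block J_2(1): exp(t · J_2(1)) = e^(1t)·(I + t·N), where N is the 2×2 nilpotent shift.
  For a 1×1 block at λ = 1: exp(t · [1]) = [e^(1t)].

After assembling e^{tJ} and conjugating by P, we get:

e^{tM} =
  [exp(t), t*exp(t), t*exp(t)]
  [0, exp(t), 0]
  [0, 0, exp(t)]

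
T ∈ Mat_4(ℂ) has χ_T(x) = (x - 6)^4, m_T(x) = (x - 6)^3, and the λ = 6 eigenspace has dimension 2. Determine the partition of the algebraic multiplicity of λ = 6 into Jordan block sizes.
Block sizes for λ = 6: [3, 1]

Step 1 — from the characteristic polynomial, algebraic multiplicity of λ = 6 is 4. From dim ker(T − (6)·I) = 2, there are exactly 2 Jordan blocks for λ = 6.
Step 2 — from the minimal polynomial, the factor (x − 6)^3 tells us the largest block for λ = 6 has size 3.
Step 3 — with total size 4, 2 blocks, and largest block 3, the block sizes (in nonincreasing order) are [3, 1].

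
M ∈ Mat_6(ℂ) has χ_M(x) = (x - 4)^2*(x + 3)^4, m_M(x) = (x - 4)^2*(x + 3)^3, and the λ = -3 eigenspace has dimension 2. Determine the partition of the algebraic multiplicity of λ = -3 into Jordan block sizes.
Block sizes for λ = -3: [3, 1]

Step 1 — from the characteristic polynomial, algebraic multiplicity of λ = -3 is 4. From dim ker(M − (-3)·I) = 2, there are exactly 2 Jordan blocks for λ = -3.
Step 2 — from the minimal polynomial, the factor (x + 3)^3 tells us the largest block for λ = -3 has size 3.
Step 3 — with total size 4, 2 blocks, and largest block 3, the block sizes (in nonincreasing order) are [3, 1].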